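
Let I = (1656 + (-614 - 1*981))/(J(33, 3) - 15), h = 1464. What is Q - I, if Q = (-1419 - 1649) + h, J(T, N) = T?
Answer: -28933/18 ≈ -1607.4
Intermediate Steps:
Q = -1604 (Q = (-1419 - 1649) + 1464 = -3068 + 1464 = -1604)
I = 61/18 (I = (1656 + (-614 - 1*981))/(33 - 15) = (1656 + (-614 - 981))/18 = (1656 - 1595)*(1/18) = 61*(1/18) = 61/18 ≈ 3.3889)
Q - I = -1604 - 1*61/18 = -1604 - 61/18 = -28933/18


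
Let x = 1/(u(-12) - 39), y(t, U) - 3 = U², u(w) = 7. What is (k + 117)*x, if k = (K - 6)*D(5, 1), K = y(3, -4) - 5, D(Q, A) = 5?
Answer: -157/32 ≈ -4.9063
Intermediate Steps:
y(t, U) = 3 + U²
K = 14 (K = (3 + (-4)²) - 5 = (3 + 16) - 5 = 19 - 5 = 14)
x = -1/32 (x = 1/(7 - 39) = 1/(-32) = -1/32 ≈ -0.031250)
k = 40 (k = (14 - 6)*5 = 8*5 = 40)
(k + 117)*x = (40 + 117)*(-1/32) = 157*(-1/32) = -157/32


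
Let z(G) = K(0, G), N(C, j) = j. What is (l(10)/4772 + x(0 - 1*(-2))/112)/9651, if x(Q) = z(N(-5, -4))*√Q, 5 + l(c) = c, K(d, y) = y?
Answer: 5/46054572 - √2/270228 ≈ -5.1248e-6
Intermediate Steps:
l(c) = -5 + c
z(G) = G
x(Q) = -4*√Q
(l(10)/4772 + x(0 - 1*(-2))/112)/9651 = ((-5 + 10)/4772 - 4*√(0 - 1*(-2))/112)/9651 = (5*(1/4772) - 4*√(0 + 2)*(1/112))*(1/9651) = (5/4772 - 4*√2*(1/112))*(1/9651) = (5/4772 - √2/28)*(1/9651) = 5/46054572 - √2/270228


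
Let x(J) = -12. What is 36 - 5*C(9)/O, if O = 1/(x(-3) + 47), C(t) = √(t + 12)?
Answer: 36 - 175*√21 ≈ -765.95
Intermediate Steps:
C(t) = √(12 + t)
O = 1/35 (O = 1/(-12 + 47) = 1/35 ≈ 0.028571)
36 - 5*C(9)/O = 36 - 5*√(12 + 9)/1/35 = 36 - 5*√21*35 = 36 - 175*√21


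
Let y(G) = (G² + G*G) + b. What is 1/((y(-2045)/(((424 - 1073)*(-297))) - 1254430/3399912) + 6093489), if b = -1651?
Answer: 36407957652/221853055555236889 ≈ 1.6411e-7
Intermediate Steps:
y(G) = -1651 + 2*G² (y(G) = (G² + G*G) - 1651 = (G² + G²) - 1651 = 2*G² - 1651 = -1651 + 2*G²)
1/((y(-2045)/(((424 - 1073)*(-297))) - 1254430/3399912) + 6093489) = 1/(((-1651 + 2*(-2045)²)/(((424 - 1073)*(-297))) - 1254430/3399912) + 6093489) = 1/(((-1651 + 2*4182025)/((-649*(-297))) - 1254430*1/3399912) + 6093489) = 1/(((-1651 + 8364050)/192753 - 627215/1699956) + 6093489) = 1/((8362399*(1/192753) - 627215/1699956) + 6093489) = 1/((8362399/192753 - 627215/1699956) + 6093489) = 1/(1566090309061/36407957652 + 6093489) = 1/(221853055555236889/36407957652) = 36407957652/221853055555236889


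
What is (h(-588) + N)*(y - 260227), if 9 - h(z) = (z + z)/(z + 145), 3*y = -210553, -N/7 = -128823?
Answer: -131993688866852/443 ≈ -2.9795e+11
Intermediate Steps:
N = 901761 (N = -7*(-128823) = 901761)
y = -210553/3 (y = (⅓)*(-210553) = -210553/3 ≈ -70184.)
h(z) = 9 - 2*z/(145 + z) (h(z) = 9 - (z + z)/(z + 145) = 9 - 2*z/(145 + z))
(h(-588) + N)*(y - 260227) = ((1305 + 7*(-588))/(145 - 588) + 901761)*(-210553/3 - 260227) = ((1305 - 4116)/(-443) + 901761)*(-991234/3) = (-1/443*(-2811) + 901761)*(-991234/3) = (2811/443 + 901761)*(-991234/3) = (399482934/443)*(-991234/3) = -131993688866852/443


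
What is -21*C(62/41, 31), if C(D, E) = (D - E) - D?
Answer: 651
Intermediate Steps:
C(D, E) = -E
-21*C(62/41, 31) = -(-21)*31 = -21*(-31) = 651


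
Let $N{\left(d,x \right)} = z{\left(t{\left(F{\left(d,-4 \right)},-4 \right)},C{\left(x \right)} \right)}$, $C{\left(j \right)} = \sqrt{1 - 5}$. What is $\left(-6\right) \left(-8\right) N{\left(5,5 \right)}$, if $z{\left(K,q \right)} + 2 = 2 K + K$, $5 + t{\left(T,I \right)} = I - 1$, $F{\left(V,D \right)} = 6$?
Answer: $-1536$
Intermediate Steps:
$t{\left(T,I \right)} = -6 + I$ ($t{\left(T,I \right)} = -5 + \left(I - 1\right) = -5 + \left(-1 + I\right) = -6 + I$)
$C{\left(j \right)} = 2 i$ ($C{\left(j \right)} = \sqrt{-4} = 2 i$)
$z{\left(K,q \right)} = -2 + 3 K$ ($z{\left(K,q \right)} = -2 + \left(2 K + K\right) = -2 + 3 K$)
$N{\left(d,x \right)} = -32$ ($N{\left(d,x \right)} = -2 + 3 \left(-6 - 4\right) = -2 + 3 \left(-10\right) = -2 - 30 = -32$)
$\left(-6\right) \left(-8\right) N{\left(5,5 \right)} = \left(-6\right) \left(-8\right) \left(-32\right) = 48 \left(-32\right) = -1536$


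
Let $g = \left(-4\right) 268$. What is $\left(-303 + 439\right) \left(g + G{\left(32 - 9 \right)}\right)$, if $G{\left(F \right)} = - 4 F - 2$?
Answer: $-158576$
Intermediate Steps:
$g = -1072$
$G{\left(F \right)} = -2 - 4 F$
$\left(-303 + 439\right) \left(g + G{\left(32 - 9 \right)}\right) = \left(-303 + 439\right) \left(-1072 - \left(2 + 4 \left(32 - 9\right)\right)\right) = 136 \left(-1072 - \left(2 + 4 \left(32 - 9\right)\right)\right) = 136 \left(-1072 - 94\right) = 136 \left(-1166\right) = -158576$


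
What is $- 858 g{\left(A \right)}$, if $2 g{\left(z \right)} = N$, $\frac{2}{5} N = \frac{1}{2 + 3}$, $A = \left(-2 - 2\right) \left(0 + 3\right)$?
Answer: $- \frac{429}{2} \approx -214.5$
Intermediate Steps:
$A = -12$ ($A = \left(-4\right) 3 = -12$)
$N = \frac{1}{2}$ ($N = \frac{5}{2 \left(2 + 3\right)} = \frac{5}{2 \cdot 5} = \frac{5}{2} \cdot \frac{1}{5} = \frac{1}{2} \approx 0.5$)
$g{\left(z \right)} = \frac{1}{4}$ ($g{\left(z \right)} = \frac{1}{2} \cdot \frac{1}{2} = \frac{1}{4}$)
$- 858 g{\left(A \right)} = \left(-858\right) \frac{1}{4} = - \frac{429}{2}$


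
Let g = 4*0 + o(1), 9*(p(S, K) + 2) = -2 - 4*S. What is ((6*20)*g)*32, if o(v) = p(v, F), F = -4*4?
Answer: -10240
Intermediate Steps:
F = -16
p(S, K) = -20/9 - 4*S/9 (p(S, K) = -2 + (-2 - 4*S)/9 = -2 + (-2/9 - 4*S/9) = -20/9 - 4*S/9)
o(v) = -20/9 - 4*v/9
g = -8/3 (g = 4*0 + (-20/9 - 4/9*1) = 0 + (-20/9 - 4/9) = 0 - 8/3 = -8/3 ≈ -2.6667)
((6*20)*g)*32 = ((6*20)*(-8/3))*32 = (120*(-8/3))*32 = -320*32 = -10240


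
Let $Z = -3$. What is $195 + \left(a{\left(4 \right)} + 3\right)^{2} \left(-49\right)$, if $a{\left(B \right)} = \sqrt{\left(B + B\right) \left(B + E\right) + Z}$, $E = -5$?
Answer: $293 - 294 i \sqrt{11} \approx 293.0 - 975.09 i$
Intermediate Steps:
$a{\left(B \right)} = \sqrt{-3 + 2 B \left(-5 + B\right)}$ ($a{\left(B \right)} = \sqrt{\left(B + B\right) \left(B - 5\right) - 3} = \sqrt{2 B \left(-5 + B\right) - 3} = \sqrt{-3 + 2 B \left(-5 + B\right)}$)
$195 + \left(a{\left(4 \right)} + 3\right)^{2} \left(-49\right) = 195 + \left(\sqrt{-3 - 40 + 2 \cdot 4^{2}} + 3\right)^{2} \left(-49\right) = 195 + \left(\sqrt{-3 - 40 + 2 \cdot 16} + 3\right)^{2} \left(-49\right) = 195 + \left(\sqrt{-3 - 40 + 32} + 3\right)^{2} \left(-49\right) = 195 + \left(\sqrt{-11} + 3\right)^{2} \left(-49\right) = 195 + \left(i \sqrt{11} + 3\right)^{2} \left(-49\right) = 195 + \left(3 + i \sqrt{11}\right)^{2} \left(-49\right) = 195 - 49 \left(3 + i \sqrt{11}\right)^{2}$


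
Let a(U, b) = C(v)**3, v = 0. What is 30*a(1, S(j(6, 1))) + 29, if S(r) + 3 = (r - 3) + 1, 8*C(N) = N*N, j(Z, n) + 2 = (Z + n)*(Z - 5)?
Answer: 29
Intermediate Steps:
j(Z, n) = -2 + (-5 + Z)*(Z + n) (j(Z, n) = -2 + (Z + n)*(Z - 5) = -2 + (Z + n)*(-5 + Z) = -2 + (-5 + Z)*(Z + n))
C(N) = N**2/8 (C(N) = (N*N)/8 = N**2/8)
S(r) = -5 + r (S(r) = -3 + ((r - 3) + 1) = -3 + ((-3 + r) + 1) = -3 + (-2 + r) = -5 + r)
a(U, b) = 0 (a(U, b) = ((1/8)*0**2)**3 = ((1/8)*0)**3 = 0**3 = 0)
30*a(1, S(j(6, 1))) + 29 = 30*0 + 29 = 0 + 29 = 29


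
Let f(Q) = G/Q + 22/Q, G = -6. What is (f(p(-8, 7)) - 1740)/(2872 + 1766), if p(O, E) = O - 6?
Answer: -6094/16233 ≈ -0.37541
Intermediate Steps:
p(O, E) = -6 + O
f(Q) = 16/Q (f(Q) = -6/Q + 22/Q = 16/Q)
(f(p(-8, 7)) - 1740)/(2872 + 1766) = (16/(-6 - 8) - 1740)/(2872 + 1766) = (16/(-14) - 1740)/4638 = (16*(-1/14) - 1740)*(1/4638) = (-8/7 - 1740)*(1/4638) = -12188/7*1/4638 = -6094/16233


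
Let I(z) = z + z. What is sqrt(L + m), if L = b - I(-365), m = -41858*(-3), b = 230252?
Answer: 2*sqrt(89139) ≈ 597.12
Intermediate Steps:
I(z) = 2*z
m = 125574
L = 230982 (L = 230252 - 2*(-365) = 230252 - 1*(-730) = 230252 + 730 = 230982)
sqrt(L + m) = sqrt(230982 + 125574) = sqrt(356556) = 2*sqrt(89139)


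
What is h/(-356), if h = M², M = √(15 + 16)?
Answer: -31/356 ≈ -0.087079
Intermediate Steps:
M = √31 ≈ 5.5678
h = 31 (h = (√31)² = 31)
h/(-356) = 31/(-356) = 31*(-1/356) = -31/356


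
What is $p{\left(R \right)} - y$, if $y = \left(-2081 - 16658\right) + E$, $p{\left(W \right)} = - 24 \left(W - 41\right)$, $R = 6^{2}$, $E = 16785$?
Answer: $2074$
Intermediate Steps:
$R = 36$
$p{\left(W \right)} = 984 - 24 W$ ($p{\left(W \right)} = - 24 \left(-41 + W\right) = 984 - 24 W$)
$y = -1954$ ($y = \left(-2081 - 16658\right) + 16785 = -18739 + 16785 = -1954$)
$p{\left(R \right)} - y = \left(984 - 864\right) - -1954 = \left(984 - 864\right) + 1954 = 120 + 1954 = 2074$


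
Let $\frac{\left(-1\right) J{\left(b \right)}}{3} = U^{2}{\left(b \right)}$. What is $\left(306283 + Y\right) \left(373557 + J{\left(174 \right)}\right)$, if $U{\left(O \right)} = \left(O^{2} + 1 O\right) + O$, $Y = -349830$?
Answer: $122502700223337$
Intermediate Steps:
$U{\left(O \right)} = O^{2} + 2 O$ ($U{\left(O \right)} = \left(O^{2} + O\right) + O = \left(O + O^{2}\right) + O = O^{2} + 2 O$)
$J{\left(b \right)} = - 3 b^{2} \left(2 + b\right)^{2}$ ($J{\left(b \right)} = - 3 \left(b \left(2 + b\right)\right)^{2} = - 3 b^{2} \left(2 + b\right)^{2}$)
$\left(306283 + Y\right) \left(373557 + J{\left(174 \right)}\right) = \left(306283 - 349830\right) \left(373557 - 3 \cdot 174^{2} \left(2 + 174\right)^{2}\right) = - 43547 \left(373557 - 90828 \cdot 176^{2}\right) = - 43547 \left(373557 - 90828 \cdot 30976\right) = - 43547 \left(373557 - 2813488128\right) = \left(-43547\right) \left(-2813114571\right) = 122502700223337$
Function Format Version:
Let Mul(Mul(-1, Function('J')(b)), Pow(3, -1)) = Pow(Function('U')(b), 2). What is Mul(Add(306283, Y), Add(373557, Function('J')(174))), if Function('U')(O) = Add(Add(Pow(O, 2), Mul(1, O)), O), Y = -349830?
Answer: 122502700223337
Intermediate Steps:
Function('U')(O) = Add(Pow(O, 2), Mul(2, O)) (Function('U')(O) = Add(Add(Pow(O, 2), O), O) = Add(Add(O, Pow(O, 2)), O) = Add(Pow(O, 2), Mul(2, O)))
Function('J')(b) = Mul(-3, Pow(b, 2), Pow(Add(2, b), 2)) (Function('J')(b) = Mul(-3, Pow(Mul(b, Add(2, b)), 2)) = Mul(-3, Mul(Pow(b, 2), Pow(Add(2, b), 2))) = Mul(-3, Pow(b, 2), Pow(Add(2, b), 2)))
Mul(Add(306283, Y), Add(373557, Function('J')(174))) = Mul(Add(306283, -349830), Add(373557, Mul(-3, Pow(174, 2), Pow(Add(2, 174), 2)))) = Mul(-43547, Add(373557, Mul(-3, 30276, Pow(176, 2)))) = Mul(-43547, Add(373557, Mul(-3, 30276, 30976))) = Mul(-43547, Add(373557, -2813488128)) = Mul(-43547, -2813114571) = 122502700223337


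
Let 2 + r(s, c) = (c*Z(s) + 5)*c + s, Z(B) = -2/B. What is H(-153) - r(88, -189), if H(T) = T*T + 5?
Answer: 1103733/44 ≈ 25085.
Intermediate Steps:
H(T) = 5 + T² (H(T) = T² + 5 = 5 + T²)
r(s, c) = -2 + s + c*(5 - 2*c/s) (r(s, c) = -2 + ((c*(-2/s) + 5)*c + s) = -2 + ((-2*c/s + 5)*c + s) = -2 + ((5 - 2*c/s)*c + s) = -2 + (c*(5 - 2*c/s) + s) = -2 + (s + c*(5 - 2*c/s)) = -2 + s + c*(5 - 2*c/s))
H(-153) - r(88, -189) = (5 + (-153)²) - (-2 + 88 + 5*(-189) - 2*(-189)²/88) = (5 + 23409) - (-2 + 88 - 945 - 2*35721*1/88) = 23414 - (-2 + 88 - 945 - 35721/44) = 23414 - 1*(-73517/44) = 23414 + 73517/44 = 1103733/44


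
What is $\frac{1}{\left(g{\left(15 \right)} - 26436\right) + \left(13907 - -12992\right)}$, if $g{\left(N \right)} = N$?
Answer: $\frac{1}{478} \approx 0.002092$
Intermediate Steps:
$\frac{1}{\left(g{\left(15 \right)} - 26436\right) + \left(13907 - -12992\right)} = \frac{1}{\left(15 - 26436\right) + \left(13907 - -12992\right)} = \frac{1}{-26421 + \left(13907 + 12992\right)} = \frac{1}{-26421 + 26899} = \frac{1}{478}$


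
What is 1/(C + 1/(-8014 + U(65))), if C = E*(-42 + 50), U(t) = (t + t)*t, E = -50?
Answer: -436/174399 ≈ -0.0025000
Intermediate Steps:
U(t) = 2*t² (U(t) = (2*t)*t = 2*t²)
C = -400 (C = -50*(-42 + 50) = -50*8 = -400)
1/(C + 1/(-8014 + U(65))) = 1/(-400 + 1/(-8014 + 2*65²)) = 1/(-400 + 1/(-8014 + 2*4225)) = 1/(-400 + 1/(-8014 + 8450)) = 1/(-400 + 1/436) = 1/(-174399/436) = -436/174399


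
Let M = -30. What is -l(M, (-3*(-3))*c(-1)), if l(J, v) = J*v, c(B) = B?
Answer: -270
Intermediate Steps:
-l(M, (-3*(-3))*c(-1)) = -(-30)*-3*(-3)*(-1) = -(-30)*9*(-1) = -(-30)*(-9) = -1*270 = -270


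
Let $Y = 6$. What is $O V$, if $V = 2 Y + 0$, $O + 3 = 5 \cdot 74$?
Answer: $4404$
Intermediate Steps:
$O = 367$ ($O = -3 + 5 \cdot 74 = -3 + 370 = 367$)
$V = 12$ ($V = 2 \cdot 6 + 0 = 12 + 0 = 12$)
$O V = 367 \cdot 12 = 4404$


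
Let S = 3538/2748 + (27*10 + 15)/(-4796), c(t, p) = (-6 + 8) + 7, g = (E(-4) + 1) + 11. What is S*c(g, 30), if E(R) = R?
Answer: 12138801/1098284 ≈ 11.053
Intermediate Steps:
g = 8 (g = (-4 + 1) + 11 = -3 + 11 = 8)
c(t, p) = 9 (c(t, p) = 2 + 7 = 9)
S = 4046267/3294852 (S = 3538*(1/2748) + (270 + 15)*(-1/4796) = 1769/1374 + 285*(-1/4796) = 1769/1374 - 285/4796 = 4046267/3294852 ≈ 1.2281)
S*c(g, 30) = (4046267/3294852)*9 = 12138801/1098284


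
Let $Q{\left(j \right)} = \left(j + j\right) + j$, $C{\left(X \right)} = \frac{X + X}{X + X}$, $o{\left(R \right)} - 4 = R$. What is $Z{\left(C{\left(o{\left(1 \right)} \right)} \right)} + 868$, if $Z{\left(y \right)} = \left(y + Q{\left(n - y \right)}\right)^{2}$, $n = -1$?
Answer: $893$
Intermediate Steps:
$o{\left(R \right)} = 4 + R$
$C{\left(X \right)} = 1$ ($C{\left(X \right)} = \frac{2 X}{2 X} = 2 X \frac{1}{2 X} = 1$)
$Q{\left(j \right)} = 3 j$ ($Q{\left(j \right)} = 2 j + j = 3 j$)
$Z{\left(y \right)} = \left(-3 - 2 y\right)^{2}$ ($Z{\left(y \right)} = \left(y + 3 \left(-1 - y\right)\right)^{2} = \left(y - \left(3 + 3 y\right)\right)^{2} = \left(-3 - 2 y\right)^{2}$)
$Z{\left(C{\left(o{\left(1 \right)} \right)} \right)} + 868 = \left(3 + 2 \cdot 1\right)^{2} + 868 = \left(3 + 2\right)^{2} + 868 = 5^{2} + 868 = 25 + 868 = 893$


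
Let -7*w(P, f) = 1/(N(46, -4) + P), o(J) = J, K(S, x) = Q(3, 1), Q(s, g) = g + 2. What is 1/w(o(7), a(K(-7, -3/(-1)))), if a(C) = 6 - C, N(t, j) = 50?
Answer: -399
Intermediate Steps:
Q(s, g) = 2 + g
K(S, x) = 3 (K(S, x) = 2 + 1 = 3)
w(P, f) = -1/(7*(50 + P))
1/w(o(7), a(K(-7, -3/(-1)))) = 1/(-1/(350 + 7*7)) = 1/(-1/(350 + 49)) = 1/(-1/399) = -399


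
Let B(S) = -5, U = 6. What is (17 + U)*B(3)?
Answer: -115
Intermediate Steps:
(17 + U)*B(3) = (17 + 6)*(-5) = 23*(-5) = -115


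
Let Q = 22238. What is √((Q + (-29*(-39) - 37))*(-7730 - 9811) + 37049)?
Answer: I*√409229563 ≈ 20229.0*I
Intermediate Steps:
√((Q + (-29*(-39) - 37))*(-7730 - 9811) + 37049) = √((22238 + (-29*(-39) - 37))*(-7730 - 9811) + 37049) = √((22238 + (1131 - 37))*(-17541) + 37049) = √((22238 + 1094)*(-17541) + 37049) = √(23332*(-17541) + 37049) = √(-409266612 + 37049) = √(-409229563) = I*√409229563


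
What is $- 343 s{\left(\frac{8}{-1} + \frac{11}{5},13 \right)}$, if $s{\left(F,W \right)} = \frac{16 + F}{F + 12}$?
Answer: $- \frac{17493}{31} \approx -564.29$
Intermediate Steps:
$s{\left(F,W \right)} = \frac{16 + F}{12 + F}$
$- 343 s{\left(\frac{8}{-1} + \frac{11}{5},13 \right)} = - 343 \frac{16 + \left(\frac{8}{-1} + \frac{11}{5}\right)}{12 + \left(\frac{8}{-1} + \frac{11}{5}\right)} = - 343 \frac{16 + \left(8 \left(-1\right) + 11 \cdot \frac{1}{5}\right)}{12 + \left(8 \left(-1\right) + 11 \cdot \frac{1}{5}\right)} = - 343 \frac{16 + \left(-8 + \frac{11}{5}\right)}{12 + \left(-8 + \frac{11}{5}\right)} = - 343 \frac{16 - \frac{29}{5}}{12 - \frac{29}{5}} = - 343 \frac{1}{\frac{31}{5}} \cdot \frac{51}{5} = - 343 \cdot \frac{5}{31} \cdot \frac{51}{5} = \left(-343\right) \frac{51}{31} = - \frac{17493}{31}$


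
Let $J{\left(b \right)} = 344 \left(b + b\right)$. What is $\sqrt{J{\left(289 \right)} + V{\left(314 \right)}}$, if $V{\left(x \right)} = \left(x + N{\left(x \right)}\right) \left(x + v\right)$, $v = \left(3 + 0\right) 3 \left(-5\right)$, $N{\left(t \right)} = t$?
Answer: $2 \sqrt{91941} \approx 606.44$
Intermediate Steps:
$v = -45$ ($v = 3 \left(-15\right) = -45$)
$J{\left(b \right)} = 688 b$ ($J{\left(b \right)} = 344 \cdot 2 b = 688 b$)
$V{\left(x \right)} = 2 x \left(-45 + x\right)$ ($V{\left(x \right)} = \left(x + x\right) \left(x - 45\right) = 2 x \left(-45 + x\right)$)
$\sqrt{J{\left(289 \right)} + V{\left(314 \right)}} = \sqrt{688 \cdot 289 + 2 \cdot 314 \left(-45 + 314\right)} = \sqrt{198832 + 2 \cdot 314 \cdot 269} = \sqrt{198832 + 168932} = \sqrt{367764} = 2 \sqrt{91941}$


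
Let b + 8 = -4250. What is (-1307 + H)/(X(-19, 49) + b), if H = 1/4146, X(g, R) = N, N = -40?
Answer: 5418821/17819508 ≈ 0.30409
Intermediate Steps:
X(g, R) = -40
b = -4258 (b = -8 - 4250 = -4258)
H = 1/4146 ≈ 0.00024120
(-1307 + H)/(X(-19, 49) + b) = (-1307 + 1/4146)/(-40 - 4258) = -5418821/4146/(-4298) = -5418821/4146*(-1/4298) = 5418821/17819508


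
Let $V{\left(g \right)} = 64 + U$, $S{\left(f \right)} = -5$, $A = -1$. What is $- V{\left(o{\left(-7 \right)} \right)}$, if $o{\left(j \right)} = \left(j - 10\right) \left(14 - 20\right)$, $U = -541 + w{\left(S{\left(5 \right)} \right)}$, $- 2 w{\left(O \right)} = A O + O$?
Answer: $477$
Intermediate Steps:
$w{\left(O \right)} = 0$ ($w{\left(O \right)} = - \frac{- O + O}{2} = \left(- \frac{1}{2}\right) 0 = 0$)
$U = -541$ ($U = -541 + 0 = -541$)
$o{\left(j \right)} = 60 - 6 j$ ($o{\left(j \right)} = \left(-10 + j\right) \left(-6\right) = 60 - 6 j$)
$V{\left(g \right)} = -477$ ($V{\left(g \right)} = 64 - 541 = -477$)
$- V{\left(o{\left(-7 \right)} \right)} = \left(-1\right) \left(-477\right) = 477$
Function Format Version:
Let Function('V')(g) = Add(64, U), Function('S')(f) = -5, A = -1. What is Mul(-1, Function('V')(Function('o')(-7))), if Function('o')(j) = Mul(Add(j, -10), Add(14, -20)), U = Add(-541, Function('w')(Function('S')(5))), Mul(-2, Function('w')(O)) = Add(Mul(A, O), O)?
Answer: 477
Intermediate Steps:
Function('w')(O) = 0 (Function('w')(O) = Mul(Rational(-1, 2), Add(Mul(-1, O), O)) = Mul(Rational(-1, 2), 0) = 0)
U = -541 (U = Add(-541, 0) = -541)
Function('o')(j) = Add(60, Mul(-6, j)) (Function('o')(j) = Mul(Add(-10, j), -6) = Add(60, Mul(-6, j)))
Function('V')(g) = -477 (Function('V')(g) = Add(64, -541) = -477)
Mul(-1, Function('V')(Function('o')(-7))) = Mul(-1, -477) = 477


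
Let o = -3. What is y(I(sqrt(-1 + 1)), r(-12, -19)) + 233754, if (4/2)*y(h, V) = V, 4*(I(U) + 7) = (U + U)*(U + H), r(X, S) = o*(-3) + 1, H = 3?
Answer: 233759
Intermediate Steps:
r(X, S) = 10 (r(X, S) = -3*(-3) + 1 = 9 + 1 = 10)
I(U) = -7 + U*(3 + U)/2 (I(U) = -7 + ((U + U)*(U + 3))/4 = -7 + ((2*U)*(3 + U))/4 = -7 + (2*U*(3 + U))/4 = -7 + U*(3 + U)/2)
y(h, V) = V/2
y(I(sqrt(-1 + 1)), r(-12, -19)) + 233754 = (1/2)*10 + 233754 = 5 + 233754 = 233759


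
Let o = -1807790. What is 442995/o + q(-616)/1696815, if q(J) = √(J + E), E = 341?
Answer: -88599/361558 + I*√11/339363 ≈ -0.24505 + 9.7731e-6*I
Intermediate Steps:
q(J) = √(341 + J) (q(J) = √(J + 341) = √(341 + J))
442995/o + q(-616)/1696815 = 442995/(-1807790) + √(341 - 616)/1696815 = 442995*(-1/1807790) + √(-275)*(1/1696815) = -88599/361558 + (5*I*√11)*(1/1696815) = -88599/361558 + I*√11/339363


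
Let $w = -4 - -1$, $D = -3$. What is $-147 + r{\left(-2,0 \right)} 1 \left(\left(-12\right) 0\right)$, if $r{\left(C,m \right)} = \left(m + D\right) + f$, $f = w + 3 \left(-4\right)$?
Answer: $-147$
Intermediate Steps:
$w = -3$ ($w = -4 + 1 = -3$)
$f = -15$ ($f = -3 + 3 \left(-4\right) = -3 - 12 = -15$)
$r{\left(C,m \right)} = -18 + m$ ($r{\left(C,m \right)} = \left(m - 3\right) - 15 = \left(-3 + m\right) - 15 = -18 + m$)
$-147 + r{\left(-2,0 \right)} 1 \left(\left(-12\right) 0\right) = -147 + \left(-18 + 0\right) 1 \left(\left(-12\right) 0\right) = -147 + \left(-18\right) 1 \cdot 0 = -147 - 0 = -147 + 0 = -147$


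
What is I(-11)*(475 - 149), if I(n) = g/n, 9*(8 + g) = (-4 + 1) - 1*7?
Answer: 26732/99 ≈ 270.02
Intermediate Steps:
g = -82/9 (g = -8 + ((-4 + 1) - 1*7)/9 = -8 + (-3 - 7)/9 = -8 + (1/9)*(-10) = -8 - 10/9 = -82/9 ≈ -9.1111)
I(n) = -82/(9*n)
I(-11)*(475 - 149) = (-82/9/(-11))*(475 - 149) = -82/9*(-1/11)*326 = (82/99)*326 = 26732/99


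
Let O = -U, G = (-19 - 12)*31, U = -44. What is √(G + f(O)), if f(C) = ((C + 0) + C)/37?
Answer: 3*I*√145817/37 ≈ 30.962*I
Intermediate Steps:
G = -961 (G = -31*31 = -961)
O = 44 (O = -1*(-44) = 44)
f(C) = 2*C/37 (f(C) = (C + C)*(1/37) = (2*C)*(1/37) = 2*C/37)
√(G + f(O)) = √(-961 + (2/37)*44) = √(-961 + 88/37) = √(-35469/37) = 3*I*√145817/37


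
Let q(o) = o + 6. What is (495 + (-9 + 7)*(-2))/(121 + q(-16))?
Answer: 499/111 ≈ 4.4955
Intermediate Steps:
q(o) = 6 + o
(495 + (-9 + 7)*(-2))/(121 + q(-16)) = (495 + (-9 + 7)*(-2))/(121 + (6 - 16)) = (495 - 2*(-2))/(121 - 10) = (495 + 4)/111 = 499*(1/111) = 499/111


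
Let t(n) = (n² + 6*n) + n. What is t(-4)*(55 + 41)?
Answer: -1152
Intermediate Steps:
t(n) = n² + 7*n
t(-4)*(55 + 41) = (-4*(7 - 4))*(55 + 41) = -4*3*96 = -12*96 = -1152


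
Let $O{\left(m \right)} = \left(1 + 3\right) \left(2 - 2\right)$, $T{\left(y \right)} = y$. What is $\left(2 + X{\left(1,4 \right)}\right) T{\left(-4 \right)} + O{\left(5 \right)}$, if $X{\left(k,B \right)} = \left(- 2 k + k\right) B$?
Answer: $8$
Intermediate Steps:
$X{\left(k,B \right)} = - B k$ ($X{\left(k,B \right)} = - k B = - B k$)
$O{\left(m \right)} = 0$ ($O{\left(m \right)} = 4 \cdot 0 = 0$)
$\left(2 + X{\left(1,4 \right)}\right) T{\left(-4 \right)} + O{\left(5 \right)} = \left(2 - 4 \cdot 1\right) \left(-4\right) + 0 = \left(2 - 4\right) \left(-4\right) + 0 = \left(-2\right) \left(-4\right) + 0 = 8 + 0 = 8$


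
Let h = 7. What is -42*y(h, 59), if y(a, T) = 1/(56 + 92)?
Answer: -21/74 ≈ -0.28378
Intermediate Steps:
y(a, T) = 1/148
-42*y(h, 59) = -42*1/148 = -21/74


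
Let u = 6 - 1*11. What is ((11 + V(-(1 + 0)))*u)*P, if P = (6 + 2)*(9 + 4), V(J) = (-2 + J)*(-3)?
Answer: -10400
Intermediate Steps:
V(J) = 6 - 3*J
u = -5 (u = 6 - 11 = -5)
P = 104 (P = 8*13 = 104)
((11 + V(-(1 + 0)))*u)*P = ((11 + (6 - (-3)*(1 + 0)))*(-5))*104 = ((11 + (6 - (-3)))*(-5))*104 = ((11 + (6 - 3*(-1)))*(-5))*104 = ((11 + (6 + 3))*(-5))*104 = ((11 + 9)*(-5))*104 = (20*(-5))*104 = -100*104 = -10400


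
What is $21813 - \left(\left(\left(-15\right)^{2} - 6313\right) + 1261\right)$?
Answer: $26640$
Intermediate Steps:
$21813 - \left(\left(\left(-15\right)^{2} - 6313\right) + 1261\right) = 21813 - \left(\left(225 - 6313\right) + 1261\right) = 21813 - \left(-6088 + 1261\right) = 21813 - -4827 = 21813 + 4827 = 26640$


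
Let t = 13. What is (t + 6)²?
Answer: 361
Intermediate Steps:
(t + 6)² = (13 + 6)² = 19² = 361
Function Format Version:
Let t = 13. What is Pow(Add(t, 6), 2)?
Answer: 361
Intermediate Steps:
Pow(Add(t, 6), 2) = Pow(Add(13, 6), 2) = Pow(19, 2) = 361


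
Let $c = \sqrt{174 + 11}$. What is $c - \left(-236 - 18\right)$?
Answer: $254 + \sqrt{185} \approx 267.6$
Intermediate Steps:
$c = \sqrt{185} \approx 13.601$
$c - \left(-236 - 18\right) = \sqrt{185} - \left(-236 - 18\right) = \sqrt{185} - -254 = \sqrt{185} + 254 = 254 + \sqrt{185}$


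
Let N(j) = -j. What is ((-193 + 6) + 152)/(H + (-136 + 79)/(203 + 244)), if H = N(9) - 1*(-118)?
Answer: -5215/16222 ≈ -0.32148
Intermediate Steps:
H = 109 (H = -1*9 - 1*(-118) = -9 + 118 = 109)
((-193 + 6) + 152)/(H + (-136 + 79)/(203 + 244)) = ((-193 + 6) + 152)/(109 + (-136 + 79)/(203 + 244)) = (-187 + 152)/(109 - 57/447) = -35/(109 - 57*1/447) = -35/(109 - 19/149) = -35/16222/149 = -35*149/16222 = -5215/16222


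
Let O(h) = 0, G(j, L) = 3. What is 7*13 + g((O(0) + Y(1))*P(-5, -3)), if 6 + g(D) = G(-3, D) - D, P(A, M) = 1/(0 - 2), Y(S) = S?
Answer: 177/2 ≈ 88.500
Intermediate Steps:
P(A, M) = -1/2 (P(A, M) = 1/(-2) = -1/2)
g(D) = -3 - D (g(D) = -6 + (3 - D) = -3 - D)
7*13 + g((O(0) + Y(1))*P(-5, -3)) = 7*13 + (-3 - (0 + 1)*(-1)/2) = 91 + (-3 - (-1)/2) = 91 + (-3 - 1*(-1/2)) = 91 + (-3 + 1/2) = 91 - 5/2 = 177/2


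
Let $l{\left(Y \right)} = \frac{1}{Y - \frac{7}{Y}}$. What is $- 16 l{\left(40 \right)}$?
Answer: $- \frac{640}{1593} \approx -0.40176$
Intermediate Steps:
$- 16 l{\left(40 \right)} = - 16 \frac{40}{-7 + 40^{2}} = - 16 \frac{40}{-7 + 1600} = - 16 \cdot \frac{40}{1593} = - 16 \cdot 40 \cdot \frac{1}{1593} = \left(-16\right) \frac{40}{1593} = - \frac{640}{1593}$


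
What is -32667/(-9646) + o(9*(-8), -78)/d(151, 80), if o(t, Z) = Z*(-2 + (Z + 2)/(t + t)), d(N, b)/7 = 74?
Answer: 7726795/2141412 ≈ 3.6083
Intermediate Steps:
d(N, b) = 518 (d(N, b) = 7*74 = 518)
o(t, Z) = Z*(-2 + (2 + Z)/(2*t)) (o(t, Z) = Z*(-2 + (2 + Z)/((2*t))) = Z*(-2 + (2 + Z)*(1/(2*t))) = Z*(-2 + (2 + Z)/(2*t)))
-32667/(-9646) + o(9*(-8), -78)/d(151, 80) = -32667/(-9646) + ((½)*(-78)*(2 - 78 - 36*(-8))/(9*(-8)))/518 = -32667*(-1/9646) + ((½)*(-78)*(2 - 78 - 4*(-72))/(-72))*(1/518) = 32667/9646 + ((½)*(-78)*(-1/72)*(2 - 78 + 288))*(1/518) = 32667/9646 + ((½)*(-78)*(-1/72)*212)*(1/518) = 32667/9646 + (689/6)*(1/518) = 32667/9646 + 689/3108 = 7726795/2141412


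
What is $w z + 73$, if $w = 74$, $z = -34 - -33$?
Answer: $-1$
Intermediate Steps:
$z = -1$ ($z = -34 + 33 = -1$)
$w z + 73 = 74 \left(-1\right) + 73 = -74 + 73 = -1$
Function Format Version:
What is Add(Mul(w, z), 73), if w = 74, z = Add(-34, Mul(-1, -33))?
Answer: -1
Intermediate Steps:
z = -1 (z = Add(-34, 33) = -1)
Add(Mul(w, z), 73) = Add(Mul(74, -1), 73) = Add(-74, 73) = -1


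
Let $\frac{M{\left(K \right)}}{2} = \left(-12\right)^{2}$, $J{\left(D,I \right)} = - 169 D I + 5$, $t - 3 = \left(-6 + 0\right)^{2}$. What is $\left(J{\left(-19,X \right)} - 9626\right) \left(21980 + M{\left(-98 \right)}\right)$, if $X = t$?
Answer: $2574358944$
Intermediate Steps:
$t = 39$ ($t = 3 + \left(-6 + 0\right)^{2} = 3 + \left(-6\right)^{2} = 3 + 36 = 39$)
$X = 39$
$J{\left(D,I \right)} = 5 - 169 D I$ ($J{\left(D,I \right)} = - 169 D I + 5 = 5 - 169 D I$)
$M{\left(K \right)} = 288$ ($M{\left(K \right)} = 2 \left(-12\right)^{2} = 2 \cdot 144 = 288$)
$\left(J{\left(-19,X \right)} - 9626\right) \left(21980 + M{\left(-98 \right)}\right) = \left(\left(5 - \left(-3211\right) 39\right) - 9626\right) \left(21980 + 288\right) = \left(\left(5 + 125229\right) - 9626\right) 22268 = \left(125234 - 9626\right) 22268 = 115608 \cdot 22268 = 2574358944$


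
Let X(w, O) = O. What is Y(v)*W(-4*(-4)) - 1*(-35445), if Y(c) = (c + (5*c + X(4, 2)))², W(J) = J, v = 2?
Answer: 38581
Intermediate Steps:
Y(c) = (2 + 6*c)² (Y(c) = (c + (5*c + 2))² = (c + (2 + 5*c))² = (2 + 6*c)²)
Y(v)*W(-4*(-4)) - 1*(-35445) = (4*(1 + 3*2)²)*(-4*(-4)) - 1*(-35445) = (4*(1 + 6)²)*16 + 35445 = (4*7²)*16 + 35445 = (4*49)*16 + 35445 = 196*16 + 35445 = 3136 + 35445 = 38581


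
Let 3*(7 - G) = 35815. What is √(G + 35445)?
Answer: √211623/3 ≈ 153.34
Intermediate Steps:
G = -35794/3 (G = 7 - ⅓*35815 = 7 - 35815/3 = -35794/3 ≈ -11931.)
√(G + 35445) = √(-35794/3 + 35445) = √(70541/3) = √211623/3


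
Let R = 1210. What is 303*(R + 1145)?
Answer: 713565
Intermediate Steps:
303*(R + 1145) = 303*(1210 + 1145) = 303*2355 = 713565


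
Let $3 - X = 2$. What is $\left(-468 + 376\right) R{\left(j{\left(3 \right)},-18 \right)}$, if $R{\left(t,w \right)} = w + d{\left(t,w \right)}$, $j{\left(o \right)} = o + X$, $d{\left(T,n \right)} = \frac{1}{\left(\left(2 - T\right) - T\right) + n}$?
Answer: $\frac{9959}{6} \approx 1659.8$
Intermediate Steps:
$X = 1$ ($X = 3 - 2 = 1$)
$d{\left(T,n \right)} = \frac{1}{2 + n - 2 T}$ ($d{\left(T,n \right)} = \frac{1}{\left(2 - 2 T\right) + n} = \frac{1}{2 + n - 2 T}$)
$j{\left(o \right)} = 1 + o$ ($j{\left(o \right)} = o + 1 = 1 + o$)
$R{\left(t,w \right)} = w + \frac{1}{2 + w - 2 t}$
$\left(-468 + 376\right) R{\left(j{\left(3 \right)},-18 \right)} = \left(-468 + 376\right) \left(-18 + \frac{1}{2 - 18 - 2 \left(1 + 3\right)}\right) = - 92 \left(-18 + \frac{1}{2 - 18 - 8}\right) = - 92 \left(-18 + \frac{1}{-24}\right) = - 92 \left(-18 - \frac{1}{24}\right) = \left(-92\right) \left(- \frac{433}{24}\right) = \frac{9959}{6}$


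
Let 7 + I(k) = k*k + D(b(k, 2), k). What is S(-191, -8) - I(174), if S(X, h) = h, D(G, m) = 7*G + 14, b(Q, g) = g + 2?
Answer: -30319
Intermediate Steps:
b(Q, g) = 2 + g
D(G, m) = 14 + 7*G
I(k) = 35 + k² (I(k) = -7 + (k*k + (14 + 7*(2 + 2))) = -7 + (k² + (14 + 7*4)) = -7 + (k² + (14 + 28)) = -7 + (k² + 42) = -7 + (42 + k²) = 35 + k²)
S(-191, -8) - I(174) = -8 - (35 + 174²) = -8 - (35 + 30276) = -8 - 1*30311 = -8 - 30311 = -30319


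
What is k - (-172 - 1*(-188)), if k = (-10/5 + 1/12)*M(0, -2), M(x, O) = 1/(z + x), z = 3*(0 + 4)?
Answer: -2327/144 ≈ -16.160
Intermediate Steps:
z = 12 (z = 3*4 = 12)
M(x, O) = 1/(12 + x)
k = -23/144 (k = (-10/5 + 1/12)/(12 + 0) = (-10*1/5 + 1*(1/12))/12 = (-2 + 1/12)*(1/12) = -23/12*1/12 = -23/144 ≈ -0.15972)
k - (-172 - 1*(-188)) = -23/144 - (-172 - 1*(-188)) = -23/144 - (-172 + 188) = -23/144 - 1*16 = -23/144 - 16 = -2327/144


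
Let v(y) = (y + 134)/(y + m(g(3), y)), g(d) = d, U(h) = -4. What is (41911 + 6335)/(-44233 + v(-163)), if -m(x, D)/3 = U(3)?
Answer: -3642573/3339577 ≈ -1.0907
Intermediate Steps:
m(x, D) = 12 (m(x, D) = -3*(-4) = 12)
v(y) = (134 + y)/(12 + y) (v(y) = (y + 134)/(y + 12) = (134 + y)/(12 + y))
(41911 + 6335)/(-44233 + v(-163)) = (41911 + 6335)/(-44233 + (134 - 163)/(12 - 163)) = 48246/(-44233 - 29/(-151)) = 48246/(-44233 - 1/151*(-29)) = 48246/(-44233 + 29/151) = 48246/(-6679154/151) = 48246*(-151/6679154) = -3642573/3339577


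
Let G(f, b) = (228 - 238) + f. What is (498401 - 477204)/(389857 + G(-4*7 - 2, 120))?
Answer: 21197/389817 ≈ 0.054377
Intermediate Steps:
G(f, b) = -10 + f
(498401 - 477204)/(389857 + G(-4*7 - 2, 120)) = (498401 - 477204)/(389857 + (-10 + (-4*7 - 2))) = 21197/(389857 + (-10 + (-28 - 2))) = 21197/(389857 + (-10 - 30)) = 21197/(389857 - 40) = 21197/389817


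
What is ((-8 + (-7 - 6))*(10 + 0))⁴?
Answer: 1944810000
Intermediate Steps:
((-8 + (-7 - 6))*(10 + 0))⁴ = ((-8 - 13)*10)⁴ = (-21*10)⁴ = (-210)⁴ = 1944810000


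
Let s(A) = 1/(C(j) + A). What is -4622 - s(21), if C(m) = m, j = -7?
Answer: -64709/14 ≈ -4622.1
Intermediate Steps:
s(A) = 1/(-7 + A)
-4622 - s(21) = -4622 - 1/(-7 + 21) = -4622 - 1/14 = -64709/14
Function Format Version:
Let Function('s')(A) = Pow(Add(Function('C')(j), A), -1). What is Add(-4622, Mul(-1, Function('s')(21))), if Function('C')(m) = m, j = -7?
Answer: Rational(-64709, 14) ≈ -4622.1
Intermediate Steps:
Function('s')(A) = Pow(Add(-7, A), -1)
Add(-4622, Mul(-1, Function('s')(21))) = Add(-4622, Mul(-1, Pow(Add(-7, 21), -1))) = Add(-4622, Mul(-1, Pow(14, -1))) = Add(-4622, Mul(-1, Rational(1, 14))) = Add(-4622, Rational(-1, 14)) = Rational(-64709, 14)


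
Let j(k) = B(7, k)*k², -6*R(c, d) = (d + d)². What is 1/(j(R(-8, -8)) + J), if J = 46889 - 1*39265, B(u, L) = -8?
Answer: -9/62456 ≈ -0.00014410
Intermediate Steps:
R(c, d) = -2*d²/3 (R(c, d) = -(d + d)²/6 = -4*d²/6 = -2*d²/3)
J = 7624 (J = 46889 - 39265 = 7624)
j(k) = -8*k²
1/(j(R(-8, -8)) + J) = 1/(-8*(-⅔*(-8)²)² + 7624) = 1/(-8*(-⅔*64)² + 7624) = 1/(-8*(-128/3)² + 7624) = 1/(-8*16384/9 + 7624) = 1/(-131072/9 + 7624) = 1/(-62456/9) = -9/62456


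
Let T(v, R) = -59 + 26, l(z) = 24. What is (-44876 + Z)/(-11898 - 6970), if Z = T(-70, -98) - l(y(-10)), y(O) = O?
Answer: 44933/18868 ≈ 2.3814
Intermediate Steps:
T(v, R) = -33
Z = -57 (Z = -33 - 1*24 = -33 - 24 = -57)
(-44876 + Z)/(-11898 - 6970) = (-44876 - 57)/(-11898 - 6970) = -44933/(-18868) = -44933*(-1/18868) = 44933/18868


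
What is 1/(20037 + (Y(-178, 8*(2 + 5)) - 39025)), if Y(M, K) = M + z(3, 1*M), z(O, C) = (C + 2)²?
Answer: 1/11810 ≈ 8.4674e-5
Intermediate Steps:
z(O, C) = (2 + C)²
Y(M, K) = M + (2 + M)² (Y(M, K) = M + (2 + 1*M)² = M + (2 + M)²)
1/(20037 + (Y(-178, 8*(2 + 5)) - 39025)) = 1/(20037 + ((-178 + (2 - 178)²) - 39025)) = 1/(20037 + ((-178 + (-176)²) - 39025)) = 1/(20037 + ((-178 + 30976) - 39025)) = 1/(20037 + (30798 - 39025)) = 1/(20037 - 8227) = 1/11810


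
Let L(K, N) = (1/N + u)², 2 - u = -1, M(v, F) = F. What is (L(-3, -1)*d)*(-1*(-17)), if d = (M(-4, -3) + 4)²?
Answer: 68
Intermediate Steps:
u = 3 (u = 2 - 1*(-1) = 2 + 1 = 3)
L(K, N) = (3 + 1/N)² (L(K, N) = (1/N + 3)² = (3 + 1/N)²)
d = 1 (d = (-3 + 4)² = 1² = 1)
(L(-3, -1)*d)*(-1*(-17)) = (((1 + 3*(-1))²/(-1)²)*1)*(-1*(-17)) = ((1*(1 - 3)²)*1)*17 = ((1*(-2)²)*1)*17 = ((1*4)*1)*17 = (4*1)*17 = 4*17 = 68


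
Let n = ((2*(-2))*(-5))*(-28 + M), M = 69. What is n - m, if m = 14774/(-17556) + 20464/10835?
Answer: 7080936523/8646330 ≈ 818.95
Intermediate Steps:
n = 820 (n = ((2*(-2))*(-5))*(-28 + 69) = -4*(-5)*41 = 20*41 = 820)
m = 9054077/8646330 (m = 14774*(-1/17556) + 20464*(1/10835) = -7387/8778 + 20464/10835 = 9054077/8646330 ≈ 1.0472)
n - m = 820 - 1*9054077/8646330 = 820 - 9054077/8646330 = 7080936523/8646330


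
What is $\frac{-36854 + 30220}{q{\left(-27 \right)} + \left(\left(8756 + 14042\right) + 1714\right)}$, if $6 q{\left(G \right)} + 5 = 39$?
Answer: $- \frac{19902}{73553} \approx -0.27058$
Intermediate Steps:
$q{\left(G \right)} = \frac{17}{3}$ ($q{\left(G \right)} = - \frac{5}{6} + \frac{1}{6} \cdot 39 = - \frac{5}{6} + \frac{13}{2} = \frac{17}{3}$)
$\frac{-36854 + 30220}{q{\left(-27 \right)} + \left(\left(8756 + 14042\right) + 1714\right)} = \frac{-36854 + 30220}{\frac{17}{3} + \left(\left(8756 + 14042\right) + 1714\right)} = - \frac{6634}{\frac{17}{3} + \left(22798 + 1714\right)} = - \frac{6634}{\frac{17}{3} + 24512} = - \frac{6634}{\frac{73553}{3}} = \left(-6634\right) \frac{3}{73553} = - \frac{19902}{73553}$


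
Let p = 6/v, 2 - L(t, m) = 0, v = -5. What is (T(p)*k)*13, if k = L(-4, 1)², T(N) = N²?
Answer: 1872/25 ≈ 74.880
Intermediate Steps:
L(t, m) = 2 (L(t, m) = 2 - 1*0 = 2 + 0 = 2)
p = -6/5 (p = 6/(-5) = 6*(-⅕) = -6/5 ≈ -1.2000)
k = 4 (k = 2² = 4)
(T(p)*k)*13 = ((-6/5)²*4)*13 = ((36/25)*4)*13 = (144/25)*13 = 1872/25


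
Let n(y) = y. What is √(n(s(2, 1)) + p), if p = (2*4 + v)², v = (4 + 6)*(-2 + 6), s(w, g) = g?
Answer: √2305 ≈ 48.010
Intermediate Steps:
v = 40 (v = 10*4 = 40)
p = 2304 (p = (2*4 + 40)² = (8 + 40)² = 48² = 2304)
√(n(s(2, 1)) + p) = √(1 + 2304) = √2305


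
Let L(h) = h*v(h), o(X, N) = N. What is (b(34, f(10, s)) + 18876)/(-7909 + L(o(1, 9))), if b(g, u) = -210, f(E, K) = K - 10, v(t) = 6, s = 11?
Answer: -18666/7855 ≈ -2.3763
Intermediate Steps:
f(E, K) = -10 + K
L(h) = 6*h (L(h) = h*6 = 6*h)
(b(34, f(10, s)) + 18876)/(-7909 + L(o(1, 9))) = (-210 + 18876)/(-7909 + 6*9) = 18666/(-7909 + 54) = 18666/(-7855) = 18666*(-1/7855) = -18666/7855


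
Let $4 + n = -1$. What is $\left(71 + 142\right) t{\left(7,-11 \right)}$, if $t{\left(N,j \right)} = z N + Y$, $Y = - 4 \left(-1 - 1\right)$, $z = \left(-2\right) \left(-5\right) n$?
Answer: $-72846$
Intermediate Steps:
$n = -5$ ($n = -4 - 1 = -5$)
$z = -50$ ($z = \left(-2\right) \left(-5\right) \left(-5\right) = 10 \left(-5\right) = -50$)
$Y = 8$ ($Y = \left(-4\right) \left(-2\right) = 8$)
$t{\left(N,j \right)} = 8 - 50 N$ ($t{\left(N,j \right)} = - 50 N + 8 = 8 - 50 N$)
$\left(71 + 142\right) t{\left(7,-11 \right)} = \left(71 + 142\right) \left(8 - 350\right) = 213 \left(8 - 350\right) = 213 \left(-342\right) = -72846$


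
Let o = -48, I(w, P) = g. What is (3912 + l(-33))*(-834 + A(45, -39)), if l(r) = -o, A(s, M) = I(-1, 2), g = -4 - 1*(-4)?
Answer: -3302640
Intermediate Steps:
g = 0 (g = -4 + 4 = 0)
I(w, P) = 0
A(s, M) = 0
l(r) = 48 (l(r) = -1*(-48) = 48)
(3912 + l(-33))*(-834 + A(45, -39)) = (3912 + 48)*(-834 + 0) = 3960*(-834) = -3302640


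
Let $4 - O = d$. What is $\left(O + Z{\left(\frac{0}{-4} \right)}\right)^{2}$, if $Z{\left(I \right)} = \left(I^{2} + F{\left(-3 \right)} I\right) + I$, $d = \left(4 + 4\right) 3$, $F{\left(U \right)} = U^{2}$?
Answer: $400$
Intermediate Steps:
$d = 24$ ($d = 8 \cdot 3 = 24$)
$O = -20$ ($O = 4 - 24 = -20$)
$Z{\left(I \right)} = I^{2} + 10 I$ ($Z{\left(I \right)} = \left(I^{2} + \left(-3\right)^{2} I\right) + I = \left(I^{2} + 9 I\right) + I = I^{2} + 10 I$)
$\left(O + Z{\left(\frac{0}{-4} \right)}\right)^{2} = \left(-20 + \frac{0}{-4} \left(10 + \frac{0}{-4}\right)\right)^{2} = \left(-20 + 0 \left(- \frac{1}{4}\right) \left(10 + 0 \left(- \frac{1}{4}\right)\right)\right)^{2} = \left(-20 + 0 \left(10 + 0\right)\right)^{2} = \left(-20 + 0 \cdot 10\right)^{2} = \left(-20 + 0\right)^{2} = \left(-20\right)^{2} = 400$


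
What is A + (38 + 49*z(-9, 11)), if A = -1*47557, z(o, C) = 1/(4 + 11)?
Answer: -712736/15 ≈ -47516.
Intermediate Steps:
z(o, C) = 1/15
A = -47557
A + (38 + 49*z(-9, 11)) = -47557 + (38 + 49*(1/15)) = -47557 + (38 + 49/15) = -47557 + 619/15 = -712736/15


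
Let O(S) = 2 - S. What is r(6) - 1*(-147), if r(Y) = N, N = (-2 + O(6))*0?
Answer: 147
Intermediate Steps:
N = 0 (N = (-2 + (2 - 1*6))*0 = (-2 + (2 - 6))*0 = (-2 - 4)*0 = -6*0 = 0)
r(Y) = 0
r(6) - 1*(-147) = 0 - 1*(-147) = 0 + 147 = 147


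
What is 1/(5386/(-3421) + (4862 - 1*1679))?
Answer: 3421/10883657 ≈ 0.00031432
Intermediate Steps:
1/(5386/(-3421) + (4862 - 1*1679)) = 1/(5386*(-1/3421) + (4862 - 1679)) = 1/(-5386/3421 + 3183) = 1/(10883657/3421) = 3421/10883657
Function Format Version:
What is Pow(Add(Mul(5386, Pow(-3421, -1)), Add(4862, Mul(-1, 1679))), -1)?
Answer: Rational(3421, 10883657) ≈ 0.00031432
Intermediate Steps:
Pow(Add(Mul(5386, Pow(-3421, -1)), Add(4862, Mul(-1, 1679))), -1) = Pow(Add(Mul(5386, Rational(-1, 3421)), Add(4862, -1679)), -1) = Pow(Add(Rational(-5386, 3421), 3183), -1) = Pow(Rational(10883657, 3421), -1) = Rational(3421, 10883657)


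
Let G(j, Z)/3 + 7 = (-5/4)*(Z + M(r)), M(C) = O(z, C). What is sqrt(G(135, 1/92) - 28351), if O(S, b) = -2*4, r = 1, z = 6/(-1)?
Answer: I*sqrt(239887033)/92 ≈ 168.35*I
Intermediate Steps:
z = -6 (z = 6*(-1) = -6)
O(S, b) = -8
M(C) = -8
G(j, Z) = 9 - 15*Z/4 (G(j, Z) = -21 + 3*((-5/4)*(Z - 8)) = -21 + 3*((-5*1/4)*(-8 + Z)) = -21 + 3*(-5*(-8 + Z)/4) = -21 + 3*(10 - 5*Z/4) = -21 + (30 - 15*Z/4) = 9 - 15*Z/4)
sqrt(G(135, 1/92) - 28351) = sqrt((9 - 15/4/92) - 28351) = sqrt((9 - 15/4*1/92) - 28351) = sqrt((9 - 15/368) - 28351) = sqrt(3297/368 - 28351) = sqrt(-10429871/368) = I*sqrt(239887033)/92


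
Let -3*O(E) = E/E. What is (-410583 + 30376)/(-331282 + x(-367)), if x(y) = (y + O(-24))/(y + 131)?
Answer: 134593278/117273277 ≈ 1.1477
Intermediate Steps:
O(E) = -⅓ (O(E) = -E/(3*E) = -⅓*1 = -⅓)
x(y) = (-⅓ + y)/(131 + y) (x(y) = (y - ⅓)/(y + 131) = (-⅓ + y)/(131 + y))
(-410583 + 30376)/(-331282 + x(-367)) = (-410583 + 30376)/(-331282 + (-⅓ - 367)/(131 - 367)) = -380207/(-331282 - 1102/3/(-236)) = -380207/(-331282 - 1/236*(-1102/3)) = -380207/(-331282 + 551/354) = -380207/(-117273277/354) = -380207*(-354/117273277) = 134593278/117273277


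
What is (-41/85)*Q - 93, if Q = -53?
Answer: -5732/85 ≈ -67.435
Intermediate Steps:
(-41/85)*Q - 93 = -41/85*(-53) - 93 = 2173/85 - 93 = -5732/85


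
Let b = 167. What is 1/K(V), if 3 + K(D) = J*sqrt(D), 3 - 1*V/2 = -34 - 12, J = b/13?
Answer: 507/2731601 + 15197*sqrt(2)/2731601 ≈ 0.0080535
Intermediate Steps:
J = 167/13 ≈ 12.846
V = 98 (V = 6 - 2*(-34 - 12) = 6 - 2*(-46) = 6 + 92 = 98)
K(D) = -3 + 167*sqrt(D)/13
1/K(V) = 1/(-3 + 167*sqrt(98)/13) = 1/(-3 + 167*(7*sqrt(2))/13) = 1/(-3 + 1169*sqrt(2)/13)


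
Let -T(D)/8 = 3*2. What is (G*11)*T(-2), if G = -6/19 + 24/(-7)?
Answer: 262944/133 ≈ 1977.0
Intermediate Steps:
T(D) = -48 (T(D) = -24*2 = -8*6 = -48)
G = -498/133 (G = -6*1/19 + 24*(-1/7) = -6/19 - 24/7 = -498/133 ≈ -3.7444)
(G*11)*T(-2) = -498/133*11*(-48) = -5478/133*(-48) = 262944/133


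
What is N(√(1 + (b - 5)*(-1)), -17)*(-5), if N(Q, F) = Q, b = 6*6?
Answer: -5*I*√30 ≈ -27.386*I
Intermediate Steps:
b = 36
N(√(1 + (b - 5)*(-1)), -17)*(-5) = √(1 + (36 - 5)*(-1))*(-5) = √(1 + 31*(-1))*(-5) = √(1 - 31)*(-5) = √(-30)*(-5) = (I*√30)*(-5) = -5*I*√30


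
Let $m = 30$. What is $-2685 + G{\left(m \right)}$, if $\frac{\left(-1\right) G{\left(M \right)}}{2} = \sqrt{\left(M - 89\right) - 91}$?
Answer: $-2685 - 10 i \sqrt{6} \approx -2685.0 - 24.495 i$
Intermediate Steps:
$G{\left(M \right)} = - 2 \sqrt{-180 + M}$ ($G{\left(M \right)} = - 2 \sqrt{\left(M - 89\right) - 91} = - 2 \sqrt{\left(-89 + M\right) - 91} = - 2 \sqrt{-180 + M}$)
$-2685 + G{\left(m \right)} = -2685 - 2 \sqrt{-180 + 30} = -2685 - 2 \sqrt{-150} = -2685 - 2 \cdot 5 i \sqrt{6} = -2685 - 10 i \sqrt{6}$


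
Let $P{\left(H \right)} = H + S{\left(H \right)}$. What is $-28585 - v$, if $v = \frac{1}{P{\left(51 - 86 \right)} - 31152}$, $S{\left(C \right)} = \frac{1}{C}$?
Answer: $- \frac{31201842375}{1091546} \approx -28585.0$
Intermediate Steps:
$P{\left(H \right)} = H + \frac{1}{H}$
$v = - \frac{35}{1091546}$ ($v = \frac{1}{\left(\left(51 - 86\right) + \frac{1}{51 - 86}\right) - 31152} = \frac{1}{\left(-35 + \frac{1}{-35}\right) - 31152} = \frac{1}{\left(-35 - \frac{1}{35}\right) - 31152} = \frac{1}{- \frac{1226}{35} - 31152} = \frac{1}{- \frac{1091546}{35}} = - \frac{35}{1091546} \approx -3.2065 \cdot 10^{-5}$)
$-28585 - v = -28585 - - \frac{35}{1091546} = -28585 + \frac{35}{1091546} = - \frac{31201842375}{1091546}$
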